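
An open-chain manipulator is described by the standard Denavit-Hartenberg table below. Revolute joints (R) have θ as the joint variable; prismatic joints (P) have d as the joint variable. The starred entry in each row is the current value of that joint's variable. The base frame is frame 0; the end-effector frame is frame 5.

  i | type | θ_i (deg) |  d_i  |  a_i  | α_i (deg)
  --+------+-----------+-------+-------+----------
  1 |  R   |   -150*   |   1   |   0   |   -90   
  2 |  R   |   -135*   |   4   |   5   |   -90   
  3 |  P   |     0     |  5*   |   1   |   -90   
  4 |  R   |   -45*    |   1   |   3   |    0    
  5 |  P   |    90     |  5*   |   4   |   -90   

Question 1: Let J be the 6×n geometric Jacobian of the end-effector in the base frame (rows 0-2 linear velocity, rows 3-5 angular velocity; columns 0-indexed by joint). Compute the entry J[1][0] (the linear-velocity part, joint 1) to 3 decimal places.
axis z_0 = ẑ; lever o_n−o_0 = (3.0765,4.0856,11.7782)
cross product → J_v[:, 0] = (-4.0856,3.0765,0.0000)
J_ω[:, 0] = z_0
entry J[1][0] = 3.0765

3.076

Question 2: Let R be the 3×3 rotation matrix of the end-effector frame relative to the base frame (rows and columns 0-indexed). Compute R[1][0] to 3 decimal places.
End-effector x-axis (col 0 of R) = (0.8660,0.5000,0.0000)
R[1][0] = 0.5000

0.500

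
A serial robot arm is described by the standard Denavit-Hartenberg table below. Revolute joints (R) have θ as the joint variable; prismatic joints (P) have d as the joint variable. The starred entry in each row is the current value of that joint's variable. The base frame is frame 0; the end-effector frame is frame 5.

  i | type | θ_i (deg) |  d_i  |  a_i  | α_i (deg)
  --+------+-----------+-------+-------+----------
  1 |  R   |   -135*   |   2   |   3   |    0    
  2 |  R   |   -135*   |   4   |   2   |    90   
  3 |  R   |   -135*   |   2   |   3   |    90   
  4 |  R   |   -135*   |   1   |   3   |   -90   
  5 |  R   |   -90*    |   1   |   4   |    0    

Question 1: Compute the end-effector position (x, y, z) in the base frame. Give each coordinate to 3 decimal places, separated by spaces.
-2.950 -4.778 8.414

after link 1: o_1 = (-2.1213, -2.1213, 2.0000)
after link 2: o_2 = (-2.1213, -0.1213, 6.0000)
after link 3: o_3 = (-0.1213, -2.2426, 3.8787)
after link 4: o_4 = (-2.2426, -1.4497, 6.0858)
after link 5: o_5 = (-2.9497, -4.7782, 8.4142)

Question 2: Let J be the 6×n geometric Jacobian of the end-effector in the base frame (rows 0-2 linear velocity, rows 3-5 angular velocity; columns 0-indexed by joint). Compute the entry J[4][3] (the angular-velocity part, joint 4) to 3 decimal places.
-0.707

axis z_3 = (0.0000,-0.7071,0.7071); lever o_n−o_3 = (-2.8284,-2.5355,4.5355)
cross product → J_v[:, 3] = (-1.4142,-2.0000,-2.0000)
J_ω[:, 3] = z_3
entry J[4][3] = -0.7071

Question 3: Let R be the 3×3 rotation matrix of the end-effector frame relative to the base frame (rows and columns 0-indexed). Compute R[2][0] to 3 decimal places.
0.707

End-effector x-axis (col 0 of R) = (0.0000,-0.7071,0.7071)
R[2][0] = 0.7071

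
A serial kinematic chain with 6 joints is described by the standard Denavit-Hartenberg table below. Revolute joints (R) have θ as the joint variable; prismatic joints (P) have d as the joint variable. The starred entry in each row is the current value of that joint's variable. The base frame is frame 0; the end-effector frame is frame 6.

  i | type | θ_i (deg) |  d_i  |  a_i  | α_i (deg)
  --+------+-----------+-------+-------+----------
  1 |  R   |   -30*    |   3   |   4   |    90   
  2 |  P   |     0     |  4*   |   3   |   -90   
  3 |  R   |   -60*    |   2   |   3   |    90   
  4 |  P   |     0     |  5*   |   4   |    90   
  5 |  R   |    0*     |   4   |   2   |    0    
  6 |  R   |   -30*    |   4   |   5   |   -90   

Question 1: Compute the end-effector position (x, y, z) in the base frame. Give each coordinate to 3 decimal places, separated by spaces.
1.562 -20.294 -3.000

after link 1: o_1 = (3.4641, -2.0000, 3.0000)
after link 2: o_2 = (4.0622, -6.9641, 3.0000)
after link 3: o_3 = (4.0622, -9.9641, 5.0000)
after link 4: o_4 = (-0.9378, -13.9641, 5.0000)
after link 5: o_5 = (-0.9378, -15.9641, 1.0000)
after link 6: o_6 = (1.5622, -20.2942, -3.0000)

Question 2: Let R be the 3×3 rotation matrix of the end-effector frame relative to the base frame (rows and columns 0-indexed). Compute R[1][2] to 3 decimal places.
End-effector z-axis (col 2 of R) = (-0.8660,-0.5000,0.0000)
R[1][2] = -0.5000

-0.500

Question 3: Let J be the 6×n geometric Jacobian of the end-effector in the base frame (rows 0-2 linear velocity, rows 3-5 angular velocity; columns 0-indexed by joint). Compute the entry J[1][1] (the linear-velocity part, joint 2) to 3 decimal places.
prismatic axis z_1 = (-0.5000,-0.8660,0.0000)
J_v[:, 1] = z_1; J_ω[:, 1] = (0,0,0)
entry J[1][1] = -0.8660

-0.866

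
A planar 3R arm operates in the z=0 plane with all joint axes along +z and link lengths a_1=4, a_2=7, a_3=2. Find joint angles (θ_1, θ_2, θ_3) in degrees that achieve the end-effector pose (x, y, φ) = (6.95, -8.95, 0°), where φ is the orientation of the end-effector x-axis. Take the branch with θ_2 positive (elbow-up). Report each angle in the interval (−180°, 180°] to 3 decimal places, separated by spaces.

wrist centre = target − a_3·(cos φ, sin φ) = (4.9500, -8.9500)
cos θ_2 = (104.6050−4²−7²)/(2·4·7) = 0.7072; θ_2 = 44.9898° (elbow-up)
β = atan2(-8.9500,4.9500) = -61.0542°; ψ = atan2(4.9489,8.9506) = 28.9385°
θ_1 = β − ψ = -89.9928°
θ_3 = φ − θ_1 − θ_2 = 45.0029° (wrapped to (-180°,180°])

-89.993 44.990 45.003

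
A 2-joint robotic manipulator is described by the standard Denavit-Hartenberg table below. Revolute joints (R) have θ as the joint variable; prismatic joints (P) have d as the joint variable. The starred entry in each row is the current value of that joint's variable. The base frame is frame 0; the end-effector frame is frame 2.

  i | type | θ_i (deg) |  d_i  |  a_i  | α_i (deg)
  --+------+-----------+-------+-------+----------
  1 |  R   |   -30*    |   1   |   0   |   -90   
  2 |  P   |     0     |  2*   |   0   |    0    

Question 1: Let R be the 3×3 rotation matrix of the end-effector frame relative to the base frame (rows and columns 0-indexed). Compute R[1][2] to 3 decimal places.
End-effector z-axis (col 2 of R) = (0.5000,0.8660,0.0000)
R[1][2] = 0.8660

0.866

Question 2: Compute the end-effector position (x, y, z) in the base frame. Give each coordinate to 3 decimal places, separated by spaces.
1.000 1.732 1.000

after link 1: o_1 = (0.0000, 0.0000, 1.0000)
after link 2: o_2 = (1.0000, 1.7321, 1.0000)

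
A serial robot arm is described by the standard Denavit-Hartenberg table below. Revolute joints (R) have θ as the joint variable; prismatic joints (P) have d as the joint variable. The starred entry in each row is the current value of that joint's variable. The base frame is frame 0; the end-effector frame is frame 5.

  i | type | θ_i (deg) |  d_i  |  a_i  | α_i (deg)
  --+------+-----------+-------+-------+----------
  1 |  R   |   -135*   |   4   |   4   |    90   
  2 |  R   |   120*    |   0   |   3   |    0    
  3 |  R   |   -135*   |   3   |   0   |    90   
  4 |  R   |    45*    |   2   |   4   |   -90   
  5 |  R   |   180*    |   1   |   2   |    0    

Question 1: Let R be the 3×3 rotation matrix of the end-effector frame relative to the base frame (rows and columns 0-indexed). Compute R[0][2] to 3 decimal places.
End-effector z-axis (col 2 of R) = (-0.0170,0.9830,0.1830)
R[0][2] = -0.0170

-0.017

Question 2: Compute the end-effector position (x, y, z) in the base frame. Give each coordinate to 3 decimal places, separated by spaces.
after link 1: o_1 = (-2.8284, -2.8284, 4.0000)
after link 2: o_2 = (-1.7678, -1.7678, 6.5981)
after link 3: o_3 = (-3.8891, 0.3536, 6.5981)
after link 4: o_4 = (-7.4549, 0.7877, 3.9342)
after link 5: o_5 = (-5.5060, 1.7366, 4.4832)

-5.506 1.737 4.483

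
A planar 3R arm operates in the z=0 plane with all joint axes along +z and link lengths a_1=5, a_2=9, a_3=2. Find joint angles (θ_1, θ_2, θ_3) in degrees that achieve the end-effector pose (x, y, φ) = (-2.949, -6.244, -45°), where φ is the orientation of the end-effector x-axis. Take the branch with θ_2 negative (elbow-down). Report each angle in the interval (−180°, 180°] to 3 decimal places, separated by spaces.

wrist centre = target − a_3·(cos φ, sin φ) = (-4.3632, -4.8298)
cos θ_2 = (42.3645−5²−9²)/(2·5·9) = -0.7071; θ_2 = -134.9963° (elbow-down)
β = atan2(-4.8298,-4.3632) = -132.0946°; ψ = atan2(-6.3644,-1.3636) = -102.0927°
θ_1 = β − ψ = -30.0019°
θ_3 = φ − θ_1 − θ_2 = 119.9982° (wrapped to (-180°,180°])

-30.002 -134.996 119.998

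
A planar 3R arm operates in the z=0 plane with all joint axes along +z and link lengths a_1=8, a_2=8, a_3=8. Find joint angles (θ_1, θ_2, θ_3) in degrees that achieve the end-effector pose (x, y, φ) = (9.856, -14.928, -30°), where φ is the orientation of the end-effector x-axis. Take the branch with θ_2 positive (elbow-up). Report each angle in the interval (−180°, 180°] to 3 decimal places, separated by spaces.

wrist centre = target − a_3·(cos φ, sin φ) = (2.9278, -10.9280)
cos θ_2 = (127.9932−8²−8²)/(2·8·8) = -0.0001; θ_2 = 90.0031° (elbow-up)
β = atan2(-10.9280,2.9278) = -75.0017°; ψ = atan2(8.0000,7.9996) = 45.0015°
θ_1 = β − ψ = -120.0032°
θ_3 = φ − θ_1 − θ_2 = 0.0002° (wrapped to (-180°,180°])

-120.003 90.003 0.000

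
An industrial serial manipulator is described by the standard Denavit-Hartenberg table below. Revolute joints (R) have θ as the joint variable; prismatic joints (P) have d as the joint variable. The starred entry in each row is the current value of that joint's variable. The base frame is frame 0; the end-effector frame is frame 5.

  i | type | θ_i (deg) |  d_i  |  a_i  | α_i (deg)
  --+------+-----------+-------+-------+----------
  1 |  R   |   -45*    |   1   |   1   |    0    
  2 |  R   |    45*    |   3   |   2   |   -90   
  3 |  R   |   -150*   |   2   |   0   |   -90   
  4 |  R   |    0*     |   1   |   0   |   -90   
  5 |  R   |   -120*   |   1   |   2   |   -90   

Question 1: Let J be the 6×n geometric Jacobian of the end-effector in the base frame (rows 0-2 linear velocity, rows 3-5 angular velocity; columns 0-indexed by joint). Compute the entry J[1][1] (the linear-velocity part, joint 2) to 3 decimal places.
4.232

axis z_1 = (0.0000,0.0000,1.0000); lever o_n−o_1 = (4.2321,1.0000,4.8660)
cross product → J_v[:, 1] = (-1.0000,4.2321,0.0000)
J_ω[:, 1] = z_1
entry J[1][1] = 4.2321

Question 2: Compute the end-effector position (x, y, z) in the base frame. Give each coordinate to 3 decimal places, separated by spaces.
4.939 0.293 5.866

after link 1: o_1 = (0.7071, -0.7071, 1.0000)
after link 2: o_2 = (2.7071, -0.7071, 4.0000)
after link 3: o_3 = (2.7071, 1.2929, 4.0000)
after link 4: o_4 = (3.2071, 1.2929, 4.8660)
after link 5: o_5 = (4.9392, 0.2929, 5.8660)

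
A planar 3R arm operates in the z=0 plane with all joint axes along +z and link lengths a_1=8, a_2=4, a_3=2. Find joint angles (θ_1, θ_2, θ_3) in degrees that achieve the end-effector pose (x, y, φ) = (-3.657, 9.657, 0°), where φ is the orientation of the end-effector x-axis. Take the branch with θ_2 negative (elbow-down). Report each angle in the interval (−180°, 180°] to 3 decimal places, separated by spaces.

134.999 -44.994 -90.004

wrist centre = target − a_3·(cos φ, sin φ) = (-5.6570, 9.6570)
cos θ_2 = (125.2593−8²−4²)/(2·8·4) = 0.7072; θ_2 = -44.9943° (elbow-down)
β = atan2(9.6570,-5.6570) = 120.3615°; ψ = atan2(-2.8281,10.8287) = -14.6371°
θ_1 = β − ψ = 134.9985°
θ_3 = φ − θ_1 − θ_2 = -90.0042° (wrapped to (-180°,180°])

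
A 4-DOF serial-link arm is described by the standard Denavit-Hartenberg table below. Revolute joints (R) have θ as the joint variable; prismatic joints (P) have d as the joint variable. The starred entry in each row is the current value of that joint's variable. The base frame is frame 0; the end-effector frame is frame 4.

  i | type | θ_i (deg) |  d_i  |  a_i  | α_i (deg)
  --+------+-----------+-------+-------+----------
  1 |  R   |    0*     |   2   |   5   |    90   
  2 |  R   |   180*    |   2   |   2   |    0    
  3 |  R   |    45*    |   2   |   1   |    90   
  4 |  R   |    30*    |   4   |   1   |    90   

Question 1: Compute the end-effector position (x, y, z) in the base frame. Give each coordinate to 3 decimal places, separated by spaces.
after link 1: o_1 = (5.0000, 0.0000, 2.0000)
after link 2: o_2 = (3.0000, -2.0000, 2.0000)
after link 3: o_3 = (2.2929, -4.0000, 1.2929)
after link 4: o_4 = (-1.1479, -4.5000, 3.5089)

-1.148 -4.500 3.509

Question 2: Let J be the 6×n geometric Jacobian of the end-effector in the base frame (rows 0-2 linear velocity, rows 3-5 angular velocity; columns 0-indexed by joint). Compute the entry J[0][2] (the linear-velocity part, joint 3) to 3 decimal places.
axis z_2 = (0.0000,-1.0000,0.0000); lever o_n−o_2 = (-4.1479,-2.5000,1.5089)
cross product → J_v[:, 2] = (-1.5089,-0.0000,-4.1479)
J_ω[:, 2] = z_2
entry J[0][2] = -1.5089

-1.509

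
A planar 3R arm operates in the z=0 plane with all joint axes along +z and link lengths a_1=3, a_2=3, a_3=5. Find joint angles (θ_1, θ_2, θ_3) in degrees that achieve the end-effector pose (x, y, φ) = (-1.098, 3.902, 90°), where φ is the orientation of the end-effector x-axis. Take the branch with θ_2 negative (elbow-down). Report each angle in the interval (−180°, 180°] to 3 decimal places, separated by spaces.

wrist centre = target − a_3·(cos φ, sin φ) = (-1.0980, -1.0980)
cos θ_2 = (2.4112−3²−3²)/(2·3·3) = -0.8660; θ_2 = -150.0021° (elbow-down)
β = atan2(-1.0980,-1.0980) = -135.0000°; ψ = atan2(-1.4999,0.4019) = -75.0011°
θ_1 = β − ψ = -59.9989°
θ_3 = φ − θ_1 − θ_2 = -59.9989° (wrapped to (-180°,180°])

-59.999 -150.002 -59.999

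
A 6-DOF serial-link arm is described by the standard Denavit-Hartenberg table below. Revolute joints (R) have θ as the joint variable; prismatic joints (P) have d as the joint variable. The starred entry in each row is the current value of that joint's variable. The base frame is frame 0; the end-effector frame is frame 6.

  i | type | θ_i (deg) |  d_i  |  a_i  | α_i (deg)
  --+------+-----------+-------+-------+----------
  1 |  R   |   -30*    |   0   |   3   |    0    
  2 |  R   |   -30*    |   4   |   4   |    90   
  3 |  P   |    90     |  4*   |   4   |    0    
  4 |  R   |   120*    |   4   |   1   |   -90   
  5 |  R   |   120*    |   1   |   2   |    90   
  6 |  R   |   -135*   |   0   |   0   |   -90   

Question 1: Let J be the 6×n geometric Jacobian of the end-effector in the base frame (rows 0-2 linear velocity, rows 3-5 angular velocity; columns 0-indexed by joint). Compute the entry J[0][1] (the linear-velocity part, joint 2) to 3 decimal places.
7.031

axis z_1 = (0.0000,0.0000,1.0000); lever o_n−o_1 = (-3.1782,-7.0311,7.1340)
cross product → J_v[:, 1] = (7.0311,-3.1782,0.0000)
J_ω[:, 1] = z_1
entry J[0][1] = 7.0311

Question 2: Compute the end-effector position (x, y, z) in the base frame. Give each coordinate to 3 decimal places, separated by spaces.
after link 1: o_1 = (2.5981, -1.5000, 0.0000)
after link 2: o_2 = (4.5981, -4.9641, 4.0000)
after link 3: o_3 = (1.1340, -6.9641, 8.0000)
after link 4: o_4 = (-2.7631, -8.2141, 7.5000)
after link 5: o_5 = (-0.5801, -8.5311, 7.1340)
after link 6: o_6 = (-0.5801, -8.5311, 7.1340)

-0.580 -8.531 7.134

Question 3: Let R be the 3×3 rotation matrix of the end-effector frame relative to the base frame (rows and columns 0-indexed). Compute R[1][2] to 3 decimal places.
End-effector z-axis (col 2 of R) = (0.5066,0.3472,0.7891)
R[1][2] = 0.3472

0.347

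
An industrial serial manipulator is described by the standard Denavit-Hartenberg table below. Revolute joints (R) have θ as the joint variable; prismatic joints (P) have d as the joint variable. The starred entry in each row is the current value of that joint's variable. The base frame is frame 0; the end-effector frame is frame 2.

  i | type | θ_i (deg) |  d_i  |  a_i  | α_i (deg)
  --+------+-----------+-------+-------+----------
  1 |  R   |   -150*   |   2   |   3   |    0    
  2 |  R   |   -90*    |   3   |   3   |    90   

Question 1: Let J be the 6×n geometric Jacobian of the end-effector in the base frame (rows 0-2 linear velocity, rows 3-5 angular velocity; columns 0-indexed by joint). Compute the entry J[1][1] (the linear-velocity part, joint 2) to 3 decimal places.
axis z_1 = (0.0000,0.0000,1.0000); lever o_n−o_1 = (-1.5000,2.5981,3.0000)
cross product → J_v[:, 1] = (-2.5981,-1.5000,0.0000)
J_ω[:, 1] = z_1
entry J[1][1] = -1.5000

-1.500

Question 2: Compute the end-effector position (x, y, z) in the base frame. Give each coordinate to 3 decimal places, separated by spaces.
-4.098 1.098 5.000

after link 1: o_1 = (-2.5981, -1.5000, 2.0000)
after link 2: o_2 = (-4.0981, 1.0981, 5.0000)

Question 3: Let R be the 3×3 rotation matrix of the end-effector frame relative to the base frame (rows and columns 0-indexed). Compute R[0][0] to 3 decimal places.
End-effector x-axis (col 0 of R) = (-0.5000,0.8660,0.0000)
R[0][0] = -0.5000

-0.500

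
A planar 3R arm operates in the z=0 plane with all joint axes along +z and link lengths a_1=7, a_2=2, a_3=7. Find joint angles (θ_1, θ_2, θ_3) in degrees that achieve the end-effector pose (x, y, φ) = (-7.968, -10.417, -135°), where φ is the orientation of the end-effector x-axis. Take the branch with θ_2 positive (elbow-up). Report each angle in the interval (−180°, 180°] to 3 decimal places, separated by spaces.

wrist centre = target − a_3·(cos φ, sin φ) = (-3.0183, -5.4673)
cos θ_2 = (39.0007−7²−2²)/(2·7·2) = -0.5000; θ_2 = 119.9983° (elbow-up)
β = atan2(-5.4673,-3.0183) = -118.9013°; ψ = atan2(1.7321,6.0000) = 16.1022°
θ_1 = β − ψ = -135.0036°
θ_3 = φ − θ_1 − θ_2 = -119.9948° (wrapped to (-180°,180°])

-135.004 119.998 -119.995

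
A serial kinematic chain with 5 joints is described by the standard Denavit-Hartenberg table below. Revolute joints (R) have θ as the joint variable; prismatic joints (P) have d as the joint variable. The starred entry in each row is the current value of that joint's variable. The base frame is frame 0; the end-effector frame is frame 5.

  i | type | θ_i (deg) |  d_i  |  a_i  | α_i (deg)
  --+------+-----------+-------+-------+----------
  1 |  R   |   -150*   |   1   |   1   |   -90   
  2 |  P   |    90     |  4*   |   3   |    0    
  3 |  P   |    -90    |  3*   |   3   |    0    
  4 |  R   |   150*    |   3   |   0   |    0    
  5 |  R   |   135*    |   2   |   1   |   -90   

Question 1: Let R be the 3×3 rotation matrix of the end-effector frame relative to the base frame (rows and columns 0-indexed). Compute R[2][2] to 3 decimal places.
-0.259

End-effector z-axis (col 2 of R) = (-0.8365,-0.4830,-0.2588)
R[2][2] = -0.2588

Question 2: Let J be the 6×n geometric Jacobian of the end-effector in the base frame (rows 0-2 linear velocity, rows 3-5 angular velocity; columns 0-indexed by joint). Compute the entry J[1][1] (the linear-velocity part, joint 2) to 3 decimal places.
prismatic axis z_1 = (0.5000,-0.8660,0.0000)
J_v[:, 1] = z_1; J_ω[:, 1] = (0,0,0)
entry J[1][1] = -0.8660

-0.866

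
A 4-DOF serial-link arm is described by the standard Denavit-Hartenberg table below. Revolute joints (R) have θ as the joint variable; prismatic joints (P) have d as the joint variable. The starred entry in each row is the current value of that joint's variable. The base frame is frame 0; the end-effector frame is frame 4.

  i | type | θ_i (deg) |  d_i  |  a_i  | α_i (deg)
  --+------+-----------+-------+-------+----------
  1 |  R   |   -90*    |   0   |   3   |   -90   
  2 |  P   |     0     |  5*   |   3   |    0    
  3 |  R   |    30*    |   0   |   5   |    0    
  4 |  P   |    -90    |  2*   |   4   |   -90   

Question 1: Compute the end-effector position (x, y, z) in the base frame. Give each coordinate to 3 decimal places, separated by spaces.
7.000 -12.330 0.964

after link 1: o_1 = (0.0000, -3.0000, 0.0000)
after link 2: o_2 = (5.0000, -6.0000, 0.0000)
after link 3: o_3 = (5.0000, -10.3301, -2.5000)
after link 4: o_4 = (7.0000, -12.3301, 0.9641)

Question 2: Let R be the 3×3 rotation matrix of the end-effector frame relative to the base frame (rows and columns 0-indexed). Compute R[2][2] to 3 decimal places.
-0.500

End-effector z-axis (col 2 of R) = (0.0000,-0.8660,-0.5000)
R[2][2] = -0.5000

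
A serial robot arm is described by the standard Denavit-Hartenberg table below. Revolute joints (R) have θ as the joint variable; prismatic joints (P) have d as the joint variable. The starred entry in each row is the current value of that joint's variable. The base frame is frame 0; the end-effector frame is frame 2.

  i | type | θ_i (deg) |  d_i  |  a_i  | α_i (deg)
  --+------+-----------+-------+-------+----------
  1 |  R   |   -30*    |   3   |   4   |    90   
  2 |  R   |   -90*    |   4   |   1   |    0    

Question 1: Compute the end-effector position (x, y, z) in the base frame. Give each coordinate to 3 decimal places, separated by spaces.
1.464 -5.464 2.000

after link 1: o_1 = (3.4641, -2.0000, 3.0000)
after link 2: o_2 = (1.4641, -5.4641, 2.0000)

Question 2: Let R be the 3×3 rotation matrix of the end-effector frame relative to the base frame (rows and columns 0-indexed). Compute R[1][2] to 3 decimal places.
-0.866

End-effector z-axis (col 2 of R) = (-0.5000,-0.8660,0.0000)
R[1][2] = -0.8660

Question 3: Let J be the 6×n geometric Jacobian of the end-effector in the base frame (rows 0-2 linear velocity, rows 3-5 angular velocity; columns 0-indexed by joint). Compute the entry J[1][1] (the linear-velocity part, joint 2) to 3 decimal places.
axis z_1 = (-0.5000,-0.8660,0.0000); lever o_n−o_1 = (-2.0000,-3.4641,-1.0000)
cross product → J_v[:, 1] = (0.8660,-0.5000,-0.0000)
J_ω[:, 1] = z_1
entry J[1][1] = -0.5000

-0.500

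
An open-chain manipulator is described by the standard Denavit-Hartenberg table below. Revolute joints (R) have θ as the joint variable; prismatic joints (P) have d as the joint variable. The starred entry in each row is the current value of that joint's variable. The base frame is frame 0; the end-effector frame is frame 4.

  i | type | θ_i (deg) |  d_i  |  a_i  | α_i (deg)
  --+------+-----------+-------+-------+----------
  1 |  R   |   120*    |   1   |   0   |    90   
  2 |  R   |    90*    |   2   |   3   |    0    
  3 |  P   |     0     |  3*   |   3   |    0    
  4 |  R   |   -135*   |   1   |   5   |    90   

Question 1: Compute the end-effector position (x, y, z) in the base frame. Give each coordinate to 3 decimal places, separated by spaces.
after link 1: o_1 = (0.0000, 0.0000, 1.0000)
after link 2: o_2 = (1.7321, 1.0000, 4.0000)
after link 3: o_3 = (4.3301, 2.5000, 7.0000)
after link 4: o_4 = (3.4284, 6.0619, 3.4645)

3.428 6.062 3.464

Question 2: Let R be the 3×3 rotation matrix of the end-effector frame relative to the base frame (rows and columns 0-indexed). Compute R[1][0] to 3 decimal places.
0.612

End-effector x-axis (col 0 of R) = (-0.3536,0.6124,-0.7071)
R[1][0] = 0.6124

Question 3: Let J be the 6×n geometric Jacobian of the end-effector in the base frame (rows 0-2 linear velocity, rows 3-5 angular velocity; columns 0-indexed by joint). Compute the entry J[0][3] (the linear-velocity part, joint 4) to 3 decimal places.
-1.768

axis z_3 = (0.8660,0.5000,0.0000); lever o_n−o_3 = (-0.9017,3.5619,-3.5355)
cross product → J_v[:, 3] = (-1.7678,3.0619,3.5355)
J_ω[:, 3] = z_3
entry J[0][3] = -1.7678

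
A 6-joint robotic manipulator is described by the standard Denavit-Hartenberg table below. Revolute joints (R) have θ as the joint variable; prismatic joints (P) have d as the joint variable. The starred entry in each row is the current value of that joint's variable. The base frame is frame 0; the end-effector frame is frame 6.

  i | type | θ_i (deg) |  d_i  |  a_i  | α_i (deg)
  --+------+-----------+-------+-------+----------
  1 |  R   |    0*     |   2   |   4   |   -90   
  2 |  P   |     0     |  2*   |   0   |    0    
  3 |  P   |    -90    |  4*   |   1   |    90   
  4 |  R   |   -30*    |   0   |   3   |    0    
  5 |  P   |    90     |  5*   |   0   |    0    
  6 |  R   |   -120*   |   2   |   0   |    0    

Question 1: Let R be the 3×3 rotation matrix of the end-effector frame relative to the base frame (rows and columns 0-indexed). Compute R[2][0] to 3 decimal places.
0.500

End-effector x-axis (col 0 of R) = (-0.0000,-0.8660,0.5000)
R[2][0] = 0.5000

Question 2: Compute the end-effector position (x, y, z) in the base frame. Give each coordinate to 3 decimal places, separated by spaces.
-3.000 4.500 5.598

after link 1: o_1 = (4.0000, 0.0000, 2.0000)
after link 2: o_2 = (4.0000, 2.0000, 2.0000)
after link 3: o_3 = (4.0000, 6.0000, 3.0000)
after link 4: o_4 = (4.0000, 4.5000, 5.5981)
after link 5: o_5 = (-1.0000, 4.5000, 5.5981)
after link 6: o_6 = (-3.0000, 4.5000, 5.5981)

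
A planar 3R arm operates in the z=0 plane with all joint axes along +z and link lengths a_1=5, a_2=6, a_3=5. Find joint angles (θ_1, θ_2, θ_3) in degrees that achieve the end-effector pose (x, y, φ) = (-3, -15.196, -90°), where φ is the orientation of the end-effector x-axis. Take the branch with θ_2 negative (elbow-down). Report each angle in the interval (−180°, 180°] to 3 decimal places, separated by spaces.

wrist centre = target − a_3·(cos φ, sin φ) = (-3.0000, -10.1960)
cos θ_2 = (112.9584−5²−6²)/(2·5·6) = 0.8660; θ_2 = -30.0059° (elbow-down)
β = atan2(-10.1960,-3.0000) = -106.3956°; ψ = atan2(-3.0005,10.1958) = -16.3986°
θ_1 = β − ψ = -89.9970°
θ_3 = φ − θ_1 − θ_2 = 30.0029° (wrapped to (-180°,180°])

-89.997 -30.006 30.003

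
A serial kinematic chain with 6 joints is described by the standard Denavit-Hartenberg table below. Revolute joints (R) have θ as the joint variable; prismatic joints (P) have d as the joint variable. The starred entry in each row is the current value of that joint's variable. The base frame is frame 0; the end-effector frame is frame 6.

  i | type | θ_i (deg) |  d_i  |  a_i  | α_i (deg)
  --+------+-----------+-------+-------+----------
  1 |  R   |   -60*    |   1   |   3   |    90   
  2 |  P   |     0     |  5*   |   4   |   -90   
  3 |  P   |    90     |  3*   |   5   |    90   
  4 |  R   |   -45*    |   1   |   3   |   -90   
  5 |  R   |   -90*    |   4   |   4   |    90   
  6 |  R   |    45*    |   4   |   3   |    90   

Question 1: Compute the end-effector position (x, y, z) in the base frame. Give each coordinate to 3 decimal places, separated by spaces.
10.197 -10.419 9.036

after link 1: o_1 = (1.5000, -2.5981, 1.0000)
after link 2: o_2 = (-0.8301, -8.5622, 1.0000)
after link 3: o_3 = (3.5000, -6.0622, 4.0000)
after link 4: o_4 = (5.8371, -5.8675, 1.8787)
after link 5: o_5 = (10.2866, -7.9174, 4.7071)
after link 6: o_6 = (10.1968, -10.4188, 9.0355)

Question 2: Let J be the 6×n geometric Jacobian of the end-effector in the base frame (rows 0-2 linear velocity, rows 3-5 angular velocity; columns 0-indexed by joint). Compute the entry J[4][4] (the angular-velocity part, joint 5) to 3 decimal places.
0.354

axis z_4 = (0.6124,0.3536,0.7071); lever o_n−o_4 = (4.3597,-4.5512,7.1569)
cross product → J_v[:, 4] = (5.7485,-1.2999,-4.3284)
J_ω[:, 4] = z_4
entry J[4][4] = 0.3536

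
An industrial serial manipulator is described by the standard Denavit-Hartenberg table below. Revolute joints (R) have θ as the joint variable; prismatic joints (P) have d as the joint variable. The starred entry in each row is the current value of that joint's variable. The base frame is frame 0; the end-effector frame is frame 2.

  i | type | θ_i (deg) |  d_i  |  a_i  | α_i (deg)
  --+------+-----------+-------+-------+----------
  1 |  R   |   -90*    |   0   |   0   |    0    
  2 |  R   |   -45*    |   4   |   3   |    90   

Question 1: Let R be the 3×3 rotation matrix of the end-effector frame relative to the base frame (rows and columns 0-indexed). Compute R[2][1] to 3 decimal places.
1.000

End-effector y-axis (col 1 of R) = (0.0000,-0.0000,1.0000)
R[2][1] = 1.0000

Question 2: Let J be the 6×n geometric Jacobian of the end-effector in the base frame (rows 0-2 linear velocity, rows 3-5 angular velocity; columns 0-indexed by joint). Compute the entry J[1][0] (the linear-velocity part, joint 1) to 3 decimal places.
-2.121

axis z_0 = ẑ; lever o_n−o_0 = (-2.1213,-2.1213,4.0000)
cross product → J_v[:, 0] = (2.1213,-2.1213,0.0000)
J_ω[:, 0] = z_0
entry J[1][0] = -2.1213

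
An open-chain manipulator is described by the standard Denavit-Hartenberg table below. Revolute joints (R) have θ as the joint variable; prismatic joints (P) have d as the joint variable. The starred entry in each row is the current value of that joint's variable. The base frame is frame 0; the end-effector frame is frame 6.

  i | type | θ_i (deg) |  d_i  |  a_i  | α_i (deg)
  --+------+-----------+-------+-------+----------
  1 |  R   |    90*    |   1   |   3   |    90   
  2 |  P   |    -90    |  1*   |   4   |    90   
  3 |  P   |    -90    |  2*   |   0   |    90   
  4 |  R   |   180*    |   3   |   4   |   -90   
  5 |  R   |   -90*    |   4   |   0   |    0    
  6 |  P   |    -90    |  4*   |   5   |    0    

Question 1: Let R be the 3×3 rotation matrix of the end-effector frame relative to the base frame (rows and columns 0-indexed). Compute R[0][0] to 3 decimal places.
-1.000

End-effector x-axis (col 0 of R) = (-1.0000,0.0000,0.0000)
R[0][0] = -1.0000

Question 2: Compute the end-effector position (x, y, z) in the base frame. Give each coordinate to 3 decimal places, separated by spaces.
0.000 9.000 0.000

after link 1: o_1 = (0.0000, 3.0000, 1.0000)
after link 2: o_2 = (1.0000, 3.0000, -3.0000)
after link 3: o_3 = (1.0000, 1.0000, -3.0000)
after link 4: o_4 = (5.0000, 1.0000, 0.0000)
after link 5: o_5 = (5.0000, 5.0000, 0.0000)
after link 6: o_6 = (0.0000, 9.0000, 0.0000)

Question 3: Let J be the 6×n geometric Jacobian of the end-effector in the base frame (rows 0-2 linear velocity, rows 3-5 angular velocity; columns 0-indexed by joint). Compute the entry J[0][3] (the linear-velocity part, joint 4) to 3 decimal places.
axis z_3 = (-0.0000,-0.0000,1.0000); lever o_n−o_3 = (-1.0000,8.0000,3.0000)
cross product → J_v[:, 3] = (-8.0000,-1.0000,-0.0000)
J_ω[:, 3] = z_3
entry J[0][3] = -8.0000

-8.000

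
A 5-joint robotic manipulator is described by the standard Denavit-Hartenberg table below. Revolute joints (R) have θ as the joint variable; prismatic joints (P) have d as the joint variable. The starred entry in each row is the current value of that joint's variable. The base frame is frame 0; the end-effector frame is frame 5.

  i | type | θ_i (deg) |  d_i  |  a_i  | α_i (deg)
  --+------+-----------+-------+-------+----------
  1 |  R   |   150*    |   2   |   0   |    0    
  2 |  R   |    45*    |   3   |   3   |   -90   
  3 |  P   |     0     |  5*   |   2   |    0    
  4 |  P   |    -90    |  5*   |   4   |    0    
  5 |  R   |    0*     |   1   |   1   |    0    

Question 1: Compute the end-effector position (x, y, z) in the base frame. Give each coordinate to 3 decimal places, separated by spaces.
-1.983 -11.919 10.000

after link 1: o_1 = (0.0000, 0.0000, 2.0000)
after link 2: o_2 = (-2.8978, -0.7765, 5.0000)
after link 3: o_3 = (-3.5355, -6.1237, 5.0000)
after link 4: o_4 = (-2.2414, -10.9534, 9.0000)
after link 5: o_5 = (-1.9826, -11.9193, 10.0000)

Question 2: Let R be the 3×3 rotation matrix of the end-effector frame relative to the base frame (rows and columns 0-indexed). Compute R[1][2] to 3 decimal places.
-0.966

End-effector z-axis (col 2 of R) = (0.2588,-0.9659,0.0000)
R[1][2] = -0.9659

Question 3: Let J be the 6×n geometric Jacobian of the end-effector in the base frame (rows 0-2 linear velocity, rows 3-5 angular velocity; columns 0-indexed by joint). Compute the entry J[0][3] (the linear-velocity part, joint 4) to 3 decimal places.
0.259

prismatic axis z_3 = (0.2588,-0.9659,0.0000)
J_v[:, 3] = z_3; J_ω[:, 3] = (0,0,0)
entry J[0][3] = 0.2588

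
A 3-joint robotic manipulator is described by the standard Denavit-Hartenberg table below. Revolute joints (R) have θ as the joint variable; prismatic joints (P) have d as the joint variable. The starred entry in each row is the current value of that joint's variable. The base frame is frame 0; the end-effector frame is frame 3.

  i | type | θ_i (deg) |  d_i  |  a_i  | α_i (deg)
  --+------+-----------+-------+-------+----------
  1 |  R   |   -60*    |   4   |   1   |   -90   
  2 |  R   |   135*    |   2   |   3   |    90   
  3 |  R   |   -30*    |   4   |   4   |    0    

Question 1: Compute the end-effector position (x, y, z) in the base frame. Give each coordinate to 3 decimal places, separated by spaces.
-0.371 0.643 -3.399

after link 1: o_1 = (0.5000, -0.8660, 4.0000)
after link 2: o_2 = (1.1714, 1.9711, 1.8787)
after link 3: o_3 = (-0.3712, 0.6429, -3.3992)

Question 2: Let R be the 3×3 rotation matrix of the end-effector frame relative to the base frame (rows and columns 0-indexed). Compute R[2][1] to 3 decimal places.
-0.354

End-effector y-axis (col 1 of R) = (0.5732,0.7392,-0.3536)
R[2][1] = -0.3536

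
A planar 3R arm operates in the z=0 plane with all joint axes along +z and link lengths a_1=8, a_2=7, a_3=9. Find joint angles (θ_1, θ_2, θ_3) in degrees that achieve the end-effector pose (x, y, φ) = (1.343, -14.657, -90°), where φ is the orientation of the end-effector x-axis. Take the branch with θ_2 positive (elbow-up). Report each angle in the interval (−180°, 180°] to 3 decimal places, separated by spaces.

wrist centre = target − a_3·(cos φ, sin φ) = (1.3430, -5.6570)
cos θ_2 = (33.8053−8²−7²)/(2·8·7) = -0.7071; θ_2 = 134.9991° (elbow-up)
β = atan2(-5.6570,1.3430) = -76.6449°; ψ = atan2(4.9498,3.0503) = 58.3565°
θ_1 = β − ψ = -135.0015°
θ_3 = φ − θ_1 − θ_2 = -89.9976° (wrapped to (-180°,180°])

-135.001 134.999 -89.998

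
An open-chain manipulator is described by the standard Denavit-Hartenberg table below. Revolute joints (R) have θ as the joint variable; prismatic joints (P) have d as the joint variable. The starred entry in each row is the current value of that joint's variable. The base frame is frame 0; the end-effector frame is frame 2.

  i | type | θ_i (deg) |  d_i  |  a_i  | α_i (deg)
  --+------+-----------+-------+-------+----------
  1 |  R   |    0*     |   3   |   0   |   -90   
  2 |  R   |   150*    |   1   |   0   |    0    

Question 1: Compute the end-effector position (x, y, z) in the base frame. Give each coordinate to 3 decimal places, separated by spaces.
after link 1: o_1 = (0.0000, 0.0000, 3.0000)
after link 2: o_2 = (0.0000, 1.0000, 3.0000)

0.000 1.000 3.000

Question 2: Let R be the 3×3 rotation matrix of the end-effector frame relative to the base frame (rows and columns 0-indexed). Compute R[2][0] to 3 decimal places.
End-effector x-axis (col 0 of R) = (-0.8660,0.0000,-0.5000)
R[2][0] = -0.5000

-0.500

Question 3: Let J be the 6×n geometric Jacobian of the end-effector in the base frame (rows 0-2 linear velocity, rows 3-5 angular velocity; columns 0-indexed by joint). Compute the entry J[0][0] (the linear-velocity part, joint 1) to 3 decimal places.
-1.000

axis z_0 = ẑ; lever o_n−o_0 = (0.0000,1.0000,3.0000)
cross product → J_v[:, 0] = (-1.0000,0.0000,0.0000)
J_ω[:, 0] = z_0
entry J[0][0] = -1.0000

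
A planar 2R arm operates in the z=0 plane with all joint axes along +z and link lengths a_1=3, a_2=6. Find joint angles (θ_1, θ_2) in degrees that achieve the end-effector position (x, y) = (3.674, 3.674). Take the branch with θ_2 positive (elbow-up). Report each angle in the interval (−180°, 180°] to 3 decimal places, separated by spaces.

cos θ_2 = (26.9966−3²−6²)/(2·3·6) = -0.5001; θ_2 = 120.0063° (elbow-up)
β = atan2(3.6740,3.6740) = 45.0000°; ψ = atan2(5.1958,-0.0006) = 90.0063°
θ_1 = β − ψ = -45.0063°

-45.006 120.006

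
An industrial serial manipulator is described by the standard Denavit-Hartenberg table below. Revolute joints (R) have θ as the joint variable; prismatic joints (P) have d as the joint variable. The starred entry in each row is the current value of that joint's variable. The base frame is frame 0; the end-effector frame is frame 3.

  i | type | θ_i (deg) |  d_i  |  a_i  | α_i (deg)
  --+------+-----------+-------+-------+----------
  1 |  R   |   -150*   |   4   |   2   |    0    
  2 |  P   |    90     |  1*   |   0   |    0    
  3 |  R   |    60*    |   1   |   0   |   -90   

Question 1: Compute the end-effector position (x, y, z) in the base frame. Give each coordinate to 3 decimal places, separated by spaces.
-1.732 -1.000 6.000

after link 1: o_1 = (-1.7321, -1.0000, 4.0000)
after link 2: o_2 = (-1.7321, -1.0000, 5.0000)
after link 3: o_3 = (-1.7321, -1.0000, 6.0000)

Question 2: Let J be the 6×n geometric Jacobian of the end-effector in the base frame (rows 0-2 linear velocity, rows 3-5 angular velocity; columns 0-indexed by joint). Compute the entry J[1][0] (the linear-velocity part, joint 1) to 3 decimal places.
axis z_0 = ẑ; lever o_n−o_0 = (-1.7321,-1.0000,6.0000)
cross product → J_v[:, 0] = (1.0000,-1.7321,0.0000)
J_ω[:, 0] = z_0
entry J[1][0] = -1.7321

-1.732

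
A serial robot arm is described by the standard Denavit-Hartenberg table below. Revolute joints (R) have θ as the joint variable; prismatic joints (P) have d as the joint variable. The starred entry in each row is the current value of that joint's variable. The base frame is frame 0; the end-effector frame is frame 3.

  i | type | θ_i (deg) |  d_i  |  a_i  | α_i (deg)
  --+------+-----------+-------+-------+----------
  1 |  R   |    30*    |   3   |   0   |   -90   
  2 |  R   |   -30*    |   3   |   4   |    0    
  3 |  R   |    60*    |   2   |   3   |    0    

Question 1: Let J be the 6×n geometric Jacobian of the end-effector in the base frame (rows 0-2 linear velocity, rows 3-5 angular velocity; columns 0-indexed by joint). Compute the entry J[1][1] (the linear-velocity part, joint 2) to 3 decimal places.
0.250

axis z_1 = (-0.5000,0.8660,0.0000); lever o_n−o_1 = (2.7500,7.3612,0.5000)
cross product → J_v[:, 1] = (0.4330,0.2500,-6.0622)
J_ω[:, 1] = z_1
entry J[1][1] = 0.2500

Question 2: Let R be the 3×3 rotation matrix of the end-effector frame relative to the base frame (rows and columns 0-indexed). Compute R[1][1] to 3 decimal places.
End-effector y-axis (col 1 of R) = (-0.4330,-0.2500,-0.8660)
R[1][1] = -0.2500

-0.250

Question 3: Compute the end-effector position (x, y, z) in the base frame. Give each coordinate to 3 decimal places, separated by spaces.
after link 1: o_1 = (0.0000, 0.0000, 3.0000)
after link 2: o_2 = (1.5000, 4.3301, 5.0000)
after link 3: o_3 = (2.7500, 7.3612, 3.5000)

2.750 7.361 3.500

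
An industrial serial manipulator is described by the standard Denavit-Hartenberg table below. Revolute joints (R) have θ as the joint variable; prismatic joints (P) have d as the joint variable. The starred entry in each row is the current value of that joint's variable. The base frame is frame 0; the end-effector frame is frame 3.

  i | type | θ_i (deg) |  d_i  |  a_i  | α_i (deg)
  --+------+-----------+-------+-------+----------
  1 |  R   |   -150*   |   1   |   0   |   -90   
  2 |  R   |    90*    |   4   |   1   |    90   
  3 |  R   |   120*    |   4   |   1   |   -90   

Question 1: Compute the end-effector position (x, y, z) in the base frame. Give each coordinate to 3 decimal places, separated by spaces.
-1.031 -6.214 0.500

after link 1: o_1 = (0.0000, 0.0000, 1.0000)
after link 2: o_2 = (2.0000, -3.4641, 0.0000)
after link 3: o_3 = (-1.0311, -6.2141, 0.5000)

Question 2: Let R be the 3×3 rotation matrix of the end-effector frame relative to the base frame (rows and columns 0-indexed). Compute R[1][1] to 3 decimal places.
0.500

End-effector y-axis (col 1 of R) = (0.8660,0.5000,-0.0000)
R[1][1] = 0.5000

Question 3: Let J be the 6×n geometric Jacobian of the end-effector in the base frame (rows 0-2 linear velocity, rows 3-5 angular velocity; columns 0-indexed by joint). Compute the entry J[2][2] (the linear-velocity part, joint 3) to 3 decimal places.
axis z_2 = (-0.8660,-0.5000,0.0000); lever o_n−o_2 = (-3.0311,-2.7500,0.5000)
cross product → J_v[:, 2] = (-0.2500,0.4330,0.8660)
J_ω[:, 2] = z_2
entry J[2][2] = 0.8660

0.866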